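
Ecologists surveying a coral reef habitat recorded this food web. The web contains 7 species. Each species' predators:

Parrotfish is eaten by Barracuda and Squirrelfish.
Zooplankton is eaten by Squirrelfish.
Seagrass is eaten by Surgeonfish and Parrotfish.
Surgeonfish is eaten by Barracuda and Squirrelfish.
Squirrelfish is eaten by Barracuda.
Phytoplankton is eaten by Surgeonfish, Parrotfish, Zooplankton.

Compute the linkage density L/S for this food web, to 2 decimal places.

L/S = 1.57

There are L = 11 links among S = 7 species.
L/S = 11/7 = 1.5714 ≈ 1.57.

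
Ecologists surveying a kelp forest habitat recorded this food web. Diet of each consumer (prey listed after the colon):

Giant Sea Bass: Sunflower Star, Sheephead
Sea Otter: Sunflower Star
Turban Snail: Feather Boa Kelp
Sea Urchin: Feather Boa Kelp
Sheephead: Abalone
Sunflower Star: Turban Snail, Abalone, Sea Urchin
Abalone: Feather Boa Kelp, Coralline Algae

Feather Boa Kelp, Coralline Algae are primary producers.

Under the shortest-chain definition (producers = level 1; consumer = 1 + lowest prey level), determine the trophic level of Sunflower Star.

Trophic level 3

Feather Boa Kelp is a producer → level 1.
Turban Snail eats Feather Boa Kelp → level 2.
Sunflower Star eats Turban Snail → level 3.
No prey of Sunflower Star is below level 2, so 3 is the minimum.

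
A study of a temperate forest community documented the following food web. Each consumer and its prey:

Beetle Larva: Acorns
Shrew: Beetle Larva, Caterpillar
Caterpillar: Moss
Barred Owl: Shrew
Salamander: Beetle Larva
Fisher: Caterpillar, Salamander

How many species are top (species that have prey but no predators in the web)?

Top species (has prey, but nothing eats it): Barred Owl, Fisher.
Count: 2.

2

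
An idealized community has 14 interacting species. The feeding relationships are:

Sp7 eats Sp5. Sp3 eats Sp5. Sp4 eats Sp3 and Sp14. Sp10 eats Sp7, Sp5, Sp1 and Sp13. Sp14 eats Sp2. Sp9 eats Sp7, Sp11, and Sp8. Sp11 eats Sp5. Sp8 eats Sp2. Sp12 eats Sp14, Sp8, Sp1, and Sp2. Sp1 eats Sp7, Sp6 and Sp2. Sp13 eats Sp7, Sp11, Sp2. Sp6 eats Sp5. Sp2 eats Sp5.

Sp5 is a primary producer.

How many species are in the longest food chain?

4 species

One longest chain: Sp5 → Sp6 → Sp1 → Sp10.
It has 4 species and 3 links.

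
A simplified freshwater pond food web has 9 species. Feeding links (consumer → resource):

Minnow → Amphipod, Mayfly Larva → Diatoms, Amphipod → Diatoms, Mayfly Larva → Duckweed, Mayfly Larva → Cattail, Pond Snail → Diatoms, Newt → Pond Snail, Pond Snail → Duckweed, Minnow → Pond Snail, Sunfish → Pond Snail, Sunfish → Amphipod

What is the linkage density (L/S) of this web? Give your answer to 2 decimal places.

There are L = 11 links among S = 9 species.
L/S = 11/9 = 1.2222 ≈ 1.22.

L/S = 1.22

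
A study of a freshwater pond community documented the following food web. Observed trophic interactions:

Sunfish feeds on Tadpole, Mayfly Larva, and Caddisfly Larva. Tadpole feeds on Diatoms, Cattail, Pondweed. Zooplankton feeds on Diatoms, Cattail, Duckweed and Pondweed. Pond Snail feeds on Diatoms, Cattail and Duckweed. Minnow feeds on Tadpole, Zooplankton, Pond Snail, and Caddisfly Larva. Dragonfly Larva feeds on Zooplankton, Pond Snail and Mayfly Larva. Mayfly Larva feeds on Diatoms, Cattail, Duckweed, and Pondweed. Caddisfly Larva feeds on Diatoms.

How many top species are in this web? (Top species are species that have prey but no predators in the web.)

3

Top species (has prey, but nothing eats it): Minnow, Sunfish, Dragonfly Larva.
Count: 3.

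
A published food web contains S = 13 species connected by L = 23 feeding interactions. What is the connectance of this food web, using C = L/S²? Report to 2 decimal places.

The web has S = 13 species and L = 23 feeding links.
C = L / S² = 23 / 169 = 0.1361 ≈ 0.14.

C = 0.14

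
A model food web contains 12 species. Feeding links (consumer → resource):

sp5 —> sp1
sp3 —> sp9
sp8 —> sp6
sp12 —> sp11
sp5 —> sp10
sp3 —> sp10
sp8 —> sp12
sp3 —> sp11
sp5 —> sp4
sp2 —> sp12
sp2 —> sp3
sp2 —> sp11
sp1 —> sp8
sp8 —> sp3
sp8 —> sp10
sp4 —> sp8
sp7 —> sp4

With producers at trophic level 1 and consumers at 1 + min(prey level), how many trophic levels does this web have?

Producers (level 1): sp10, sp9, sp6, sp11.
Following each consumer down to its lowest-level prey: sp10 → sp8 → sp4 → sp7 (levels 1 through 4).
All prey of sp7 (sp4 3) are at level 3 or above, so sp7 is at level 1 + 3 = 4.
Every consumer has at least one prey at level 3 or below, so none exceeds level 4.

4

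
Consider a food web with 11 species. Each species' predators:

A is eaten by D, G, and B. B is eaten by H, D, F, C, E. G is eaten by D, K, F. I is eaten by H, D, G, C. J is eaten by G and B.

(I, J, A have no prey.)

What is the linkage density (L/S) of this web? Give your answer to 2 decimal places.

There are L = 17 links among S = 11 species.
L/S = 17/11 = 1.5455 ≈ 1.55.

L/S = 1.55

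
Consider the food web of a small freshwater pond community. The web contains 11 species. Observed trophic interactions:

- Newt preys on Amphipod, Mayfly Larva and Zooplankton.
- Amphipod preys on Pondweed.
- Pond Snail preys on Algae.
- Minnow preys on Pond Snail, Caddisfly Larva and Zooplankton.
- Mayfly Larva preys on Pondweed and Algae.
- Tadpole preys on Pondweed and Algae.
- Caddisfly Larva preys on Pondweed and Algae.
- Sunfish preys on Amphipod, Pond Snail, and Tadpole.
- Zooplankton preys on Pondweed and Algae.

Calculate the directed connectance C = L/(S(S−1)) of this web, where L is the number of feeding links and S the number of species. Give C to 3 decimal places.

The web has S = 11 species and L = 19 feeding links.
C = L / (S(S−1)) = 19 / 110 = 0.1727 ≈ 0.173.

C = 0.173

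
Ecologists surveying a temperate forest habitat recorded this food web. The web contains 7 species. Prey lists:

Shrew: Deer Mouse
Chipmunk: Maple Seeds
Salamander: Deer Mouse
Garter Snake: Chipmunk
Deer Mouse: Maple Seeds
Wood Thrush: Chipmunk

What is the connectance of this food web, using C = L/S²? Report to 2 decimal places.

C = 0.12

The web has S = 7 species and L = 6 feeding links.
C = L / S² = 6 / 49 = 0.1224 ≈ 0.12.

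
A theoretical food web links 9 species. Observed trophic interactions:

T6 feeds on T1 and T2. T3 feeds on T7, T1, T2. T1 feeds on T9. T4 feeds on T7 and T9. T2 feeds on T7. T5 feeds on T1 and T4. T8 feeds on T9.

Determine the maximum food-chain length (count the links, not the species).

2 links

One longest chain: T9 → T1 → T5.
It has 3 species and 2 links.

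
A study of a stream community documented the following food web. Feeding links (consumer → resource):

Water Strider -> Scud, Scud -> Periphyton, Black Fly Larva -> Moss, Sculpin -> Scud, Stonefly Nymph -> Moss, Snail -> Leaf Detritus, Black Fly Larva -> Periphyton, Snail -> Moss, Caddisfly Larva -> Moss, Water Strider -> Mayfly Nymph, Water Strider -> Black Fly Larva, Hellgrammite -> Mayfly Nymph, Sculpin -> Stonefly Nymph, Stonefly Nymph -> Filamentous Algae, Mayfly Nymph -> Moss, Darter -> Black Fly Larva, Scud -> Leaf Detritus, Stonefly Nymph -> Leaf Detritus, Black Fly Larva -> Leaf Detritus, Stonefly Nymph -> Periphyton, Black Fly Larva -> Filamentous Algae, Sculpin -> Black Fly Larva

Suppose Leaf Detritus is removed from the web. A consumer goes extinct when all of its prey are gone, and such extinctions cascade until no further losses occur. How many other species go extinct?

Remove Leaf Detritus.
Every predator of it retains at least one other prey: Snail still has Moss; Black Fly Larva still has Periphyton, Moss, Filamentous Algae; Scud still has Periphyton; Stonefly Nymph still has Periphyton, Moss, Filamentous Algae.
No consumer loses all prey, so no secondary extinctions occur.

0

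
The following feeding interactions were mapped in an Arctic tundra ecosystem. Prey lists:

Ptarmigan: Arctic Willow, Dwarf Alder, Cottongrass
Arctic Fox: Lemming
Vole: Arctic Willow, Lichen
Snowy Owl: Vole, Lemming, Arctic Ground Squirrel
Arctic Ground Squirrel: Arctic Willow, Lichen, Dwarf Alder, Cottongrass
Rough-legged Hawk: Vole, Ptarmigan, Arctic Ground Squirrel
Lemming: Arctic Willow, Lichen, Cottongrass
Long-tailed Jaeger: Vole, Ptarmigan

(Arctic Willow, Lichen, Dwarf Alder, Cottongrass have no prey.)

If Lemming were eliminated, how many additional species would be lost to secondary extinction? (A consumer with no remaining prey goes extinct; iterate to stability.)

Remove Lemming.
Round 1: Arctic Fox (all prey gone) → extinct.
No further losses. Total secondary extinctions: 1.

1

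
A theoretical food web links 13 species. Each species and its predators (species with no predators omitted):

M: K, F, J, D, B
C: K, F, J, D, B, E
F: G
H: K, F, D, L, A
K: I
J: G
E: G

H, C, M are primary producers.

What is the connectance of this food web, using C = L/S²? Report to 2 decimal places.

C = 0.12

The web has S = 13 species and L = 20 feeding links.
C = L / S² = 20 / 169 = 0.1183 ≈ 0.12.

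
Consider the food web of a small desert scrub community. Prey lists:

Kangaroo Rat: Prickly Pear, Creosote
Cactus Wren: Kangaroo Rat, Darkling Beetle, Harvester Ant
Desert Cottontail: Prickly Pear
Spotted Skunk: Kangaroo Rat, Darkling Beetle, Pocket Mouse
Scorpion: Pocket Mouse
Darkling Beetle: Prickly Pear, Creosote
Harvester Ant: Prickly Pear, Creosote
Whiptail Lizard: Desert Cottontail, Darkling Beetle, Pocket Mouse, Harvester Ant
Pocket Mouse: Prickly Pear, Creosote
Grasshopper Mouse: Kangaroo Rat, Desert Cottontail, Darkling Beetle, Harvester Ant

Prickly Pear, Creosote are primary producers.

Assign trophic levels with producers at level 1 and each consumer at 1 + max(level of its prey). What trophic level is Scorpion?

Prickly Pear is a producer → level 1.
Pocket Mouse eats Prickly Pear (level 1); other prey at levels: Creosote 1 → level 2.
Scorpion eats Pocket Mouse → level 3.

Trophic level 3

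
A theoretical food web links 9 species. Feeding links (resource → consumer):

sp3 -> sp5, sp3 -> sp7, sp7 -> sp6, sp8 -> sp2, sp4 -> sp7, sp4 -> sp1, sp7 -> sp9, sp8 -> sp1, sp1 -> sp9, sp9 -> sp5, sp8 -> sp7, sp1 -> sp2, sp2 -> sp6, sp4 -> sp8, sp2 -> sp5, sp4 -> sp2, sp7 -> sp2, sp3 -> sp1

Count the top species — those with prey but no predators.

2

Top species (has prey, but nothing eats it): sp5, sp6.
Count: 2.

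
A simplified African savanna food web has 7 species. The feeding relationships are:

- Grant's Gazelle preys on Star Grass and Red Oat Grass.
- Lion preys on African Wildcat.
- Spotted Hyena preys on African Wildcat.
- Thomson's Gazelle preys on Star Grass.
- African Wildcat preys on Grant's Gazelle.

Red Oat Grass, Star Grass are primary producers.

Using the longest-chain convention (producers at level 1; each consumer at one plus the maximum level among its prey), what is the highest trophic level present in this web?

4

Producers (level 1): Red Oat Grass, Star Grass.
Red Oat Grass → Grant's Gazelle → African Wildcat → Lion gives Lion level 4.
No species has a prey at level 4, so no species reaches level 5.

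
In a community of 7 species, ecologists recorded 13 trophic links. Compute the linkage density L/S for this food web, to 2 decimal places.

L/S = 1.86

There are L = 13 links among S = 7 species.
L/S = 13/7 = 1.8571 ≈ 1.86.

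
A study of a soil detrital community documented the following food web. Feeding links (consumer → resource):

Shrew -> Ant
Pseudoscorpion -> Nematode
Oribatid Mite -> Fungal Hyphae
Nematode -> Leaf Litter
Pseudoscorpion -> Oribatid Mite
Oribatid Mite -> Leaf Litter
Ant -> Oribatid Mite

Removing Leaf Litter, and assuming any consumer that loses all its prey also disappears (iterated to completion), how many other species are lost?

1

Remove Leaf Litter.
Round 1: Nematode (all prey gone) → extinct.
No further losses. Total secondary extinctions: 1.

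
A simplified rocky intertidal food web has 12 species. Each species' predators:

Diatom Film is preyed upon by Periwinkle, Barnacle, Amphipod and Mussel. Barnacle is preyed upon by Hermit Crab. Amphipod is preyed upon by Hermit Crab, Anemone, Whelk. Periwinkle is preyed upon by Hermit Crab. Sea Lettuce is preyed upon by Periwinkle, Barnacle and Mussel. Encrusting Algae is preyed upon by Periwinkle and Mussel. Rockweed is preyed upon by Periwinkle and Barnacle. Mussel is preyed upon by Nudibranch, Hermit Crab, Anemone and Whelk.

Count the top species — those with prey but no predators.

4

Top species (has prey, but nothing eats it): Hermit Crab, Whelk, Nudibranch, Anemone.
Count: 4.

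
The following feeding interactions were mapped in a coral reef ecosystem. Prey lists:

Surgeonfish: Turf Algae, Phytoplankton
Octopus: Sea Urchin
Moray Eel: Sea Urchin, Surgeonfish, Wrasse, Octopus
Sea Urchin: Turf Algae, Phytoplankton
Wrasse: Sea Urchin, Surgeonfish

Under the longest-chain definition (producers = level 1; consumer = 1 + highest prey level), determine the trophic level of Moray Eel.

Turf Algae is a producer → level 1.
Sea Urchin eats Turf Algae (level 1); other prey at levels: Phytoplankton 1 → level 2.
Wrasse eats Sea Urchin (level 2); other prey at levels: Surgeonfish 2 → level 3.
Moray Eel eats Wrasse (level 3); other prey at levels: Sea Urchin 2, Surgeonfish 2, Octopus 3 → level 4.

Trophic level 4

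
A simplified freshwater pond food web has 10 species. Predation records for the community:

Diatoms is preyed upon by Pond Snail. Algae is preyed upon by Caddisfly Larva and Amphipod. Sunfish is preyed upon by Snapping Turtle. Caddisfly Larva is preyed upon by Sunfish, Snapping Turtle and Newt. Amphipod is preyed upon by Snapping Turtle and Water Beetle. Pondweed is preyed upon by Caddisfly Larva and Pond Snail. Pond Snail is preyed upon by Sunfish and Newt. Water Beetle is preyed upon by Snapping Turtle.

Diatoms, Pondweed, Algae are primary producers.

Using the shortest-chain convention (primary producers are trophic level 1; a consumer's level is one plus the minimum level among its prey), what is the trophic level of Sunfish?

Diatoms is a producer → level 1.
Pond Snail eats Diatoms → level 2.
Sunfish eats Pond Snail → level 3.
No prey of Sunfish is below level 2, so 3 is the minimum.

Trophic level 3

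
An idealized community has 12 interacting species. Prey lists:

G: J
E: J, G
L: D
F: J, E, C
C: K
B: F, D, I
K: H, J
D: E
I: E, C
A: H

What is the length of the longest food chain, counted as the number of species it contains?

One longest chain: J → G → E → D → L.
It has 5 species and 4 links.

5 species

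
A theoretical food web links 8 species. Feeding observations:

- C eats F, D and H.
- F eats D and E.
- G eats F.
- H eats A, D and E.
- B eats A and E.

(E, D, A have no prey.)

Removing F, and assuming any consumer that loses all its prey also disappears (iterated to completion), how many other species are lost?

1

Remove F.
Round 1: G (all prey gone) → extinct.
No further losses. Total secondary extinctions: 1.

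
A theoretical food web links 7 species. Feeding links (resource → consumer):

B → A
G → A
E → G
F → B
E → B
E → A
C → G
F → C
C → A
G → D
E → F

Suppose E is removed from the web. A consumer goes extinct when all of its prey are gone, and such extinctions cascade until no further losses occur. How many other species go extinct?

6

Remove E.
Round 1: F (all prey gone) → extinct.
Round 2: B (all prey gone), C (all prey gone) → extinct.
Round 3: G (all prey gone) → extinct.
Round 4: D (all prey gone), A (all prey gone) → extinct.
No further losses. Total secondary extinctions: 6.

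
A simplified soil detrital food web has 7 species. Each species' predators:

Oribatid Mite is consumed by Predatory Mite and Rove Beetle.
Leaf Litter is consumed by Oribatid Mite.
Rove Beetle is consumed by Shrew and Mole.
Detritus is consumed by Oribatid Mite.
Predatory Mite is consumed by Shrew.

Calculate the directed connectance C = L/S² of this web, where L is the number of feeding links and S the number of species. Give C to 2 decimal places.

C = 0.14

The web has S = 7 species and L = 7 feeding links.
C = L / S² = 7 / 49 = 0.1429 ≈ 0.14.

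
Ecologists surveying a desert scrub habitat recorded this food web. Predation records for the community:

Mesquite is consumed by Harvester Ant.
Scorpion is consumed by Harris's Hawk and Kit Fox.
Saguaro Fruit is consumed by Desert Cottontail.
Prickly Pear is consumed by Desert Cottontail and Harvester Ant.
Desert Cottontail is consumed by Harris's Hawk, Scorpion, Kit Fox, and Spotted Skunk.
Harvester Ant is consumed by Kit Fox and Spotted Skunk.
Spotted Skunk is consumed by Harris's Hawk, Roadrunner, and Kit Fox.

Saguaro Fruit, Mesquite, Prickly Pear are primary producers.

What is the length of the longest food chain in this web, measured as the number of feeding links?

One longest chain: Saguaro Fruit → Desert Cottontail → Scorpion → Kit Fox.
It has 4 species and 3 links.

3 links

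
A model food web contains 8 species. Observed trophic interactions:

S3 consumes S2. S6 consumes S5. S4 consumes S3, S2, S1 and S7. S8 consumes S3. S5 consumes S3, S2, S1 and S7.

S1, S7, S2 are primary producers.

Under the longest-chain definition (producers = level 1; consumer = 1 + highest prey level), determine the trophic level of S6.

S2 is a producer → level 1.
S3 eats S2 → level 2.
S5 eats S3 (level 2); other prey at levels: S1 1, S7 1, S2 1 → level 3.
S6 eats S5 → level 4.

Trophic level 4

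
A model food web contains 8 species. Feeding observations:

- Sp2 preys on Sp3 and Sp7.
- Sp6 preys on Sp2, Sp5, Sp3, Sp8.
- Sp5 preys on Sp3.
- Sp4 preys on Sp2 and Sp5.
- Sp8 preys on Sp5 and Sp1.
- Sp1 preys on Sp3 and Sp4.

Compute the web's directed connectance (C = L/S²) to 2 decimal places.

C = 0.20

The web has S = 8 species and L = 13 feeding links.
C = L / S² = 13 / 64 = 0.2031 ≈ 0.20.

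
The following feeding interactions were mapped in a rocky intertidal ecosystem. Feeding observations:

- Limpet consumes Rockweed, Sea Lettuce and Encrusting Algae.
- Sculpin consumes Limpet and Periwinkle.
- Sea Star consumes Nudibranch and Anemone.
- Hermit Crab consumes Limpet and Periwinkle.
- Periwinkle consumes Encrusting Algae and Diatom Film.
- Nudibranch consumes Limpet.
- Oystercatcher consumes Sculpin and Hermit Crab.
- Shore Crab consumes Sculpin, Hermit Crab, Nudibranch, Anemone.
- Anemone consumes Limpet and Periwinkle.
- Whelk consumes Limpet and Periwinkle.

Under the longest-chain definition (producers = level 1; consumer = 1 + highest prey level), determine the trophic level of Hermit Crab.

Rockweed is a producer → level 1.
Limpet eats Rockweed (level 1); other prey at levels: Encrusting Algae 1, Sea Lettuce 1 → level 2.
Hermit Crab eats Limpet (level 2); other prey at levels: Periwinkle 2 → level 3.

Trophic level 3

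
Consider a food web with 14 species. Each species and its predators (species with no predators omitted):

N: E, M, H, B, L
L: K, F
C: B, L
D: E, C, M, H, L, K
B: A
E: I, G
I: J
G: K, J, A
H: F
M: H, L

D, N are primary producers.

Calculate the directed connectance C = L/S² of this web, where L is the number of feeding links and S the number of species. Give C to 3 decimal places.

C = 0.128

The web has S = 14 species and L = 25 feeding links.
C = L / S² = 25 / 196 = 0.1276 ≈ 0.128.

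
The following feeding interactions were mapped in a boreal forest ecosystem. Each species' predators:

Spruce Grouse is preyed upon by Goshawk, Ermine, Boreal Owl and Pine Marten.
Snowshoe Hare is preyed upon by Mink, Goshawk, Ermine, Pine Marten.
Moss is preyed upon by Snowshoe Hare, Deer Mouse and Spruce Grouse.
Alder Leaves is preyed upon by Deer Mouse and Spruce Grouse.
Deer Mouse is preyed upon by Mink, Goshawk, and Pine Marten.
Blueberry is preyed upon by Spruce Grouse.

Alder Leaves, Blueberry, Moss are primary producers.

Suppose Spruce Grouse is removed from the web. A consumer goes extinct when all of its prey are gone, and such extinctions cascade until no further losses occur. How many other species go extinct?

Remove Spruce Grouse.
Round 1: Boreal Owl (all prey gone) → extinct.
No further losses. Total secondary extinctions: 1.

1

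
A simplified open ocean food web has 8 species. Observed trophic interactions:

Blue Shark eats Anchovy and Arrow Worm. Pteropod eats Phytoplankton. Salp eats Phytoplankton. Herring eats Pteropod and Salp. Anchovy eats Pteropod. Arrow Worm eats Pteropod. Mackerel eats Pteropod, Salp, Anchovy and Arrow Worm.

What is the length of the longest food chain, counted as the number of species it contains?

4 species

One longest chain: Phytoplankton → Pteropod → Arrow Worm → Blue Shark.
It has 4 species and 3 links.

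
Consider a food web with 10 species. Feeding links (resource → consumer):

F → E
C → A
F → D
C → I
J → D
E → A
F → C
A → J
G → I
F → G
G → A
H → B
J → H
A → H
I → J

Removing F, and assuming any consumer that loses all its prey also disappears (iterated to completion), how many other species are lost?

9

Remove F.
Round 1: C (all prey gone), E (all prey gone), G (all prey gone) → extinct.
Round 2: A (all prey gone), I (all prey gone) → extinct.
Round 3: J (all prey gone) → extinct.
Round 4: H (all prey gone), D (all prey gone) → extinct.
Round 5: B (all prey gone) → extinct.
No further losses. Total secondary extinctions: 9.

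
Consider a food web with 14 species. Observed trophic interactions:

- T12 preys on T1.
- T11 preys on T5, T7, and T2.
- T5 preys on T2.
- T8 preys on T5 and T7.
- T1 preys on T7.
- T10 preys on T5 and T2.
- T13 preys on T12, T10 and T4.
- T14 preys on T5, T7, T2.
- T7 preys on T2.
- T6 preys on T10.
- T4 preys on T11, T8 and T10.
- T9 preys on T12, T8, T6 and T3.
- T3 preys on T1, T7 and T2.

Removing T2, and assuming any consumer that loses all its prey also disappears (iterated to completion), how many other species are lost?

13

Remove T2.
Round 1: T5 (all prey gone), T7 (all prey gone) → extinct.
Round 2: T11 (all prey gone), T10 (all prey gone), T8 (all prey gone), T14 (all prey gone), T1 (all prey gone) → extinct.
Round 3: T12 (all prey gone), T6 (all prey gone), T4 (all prey gone), T3 (all prey gone) → extinct.
Round 4: T13 (all prey gone), T9 (all prey gone) → extinct.
No further losses. Total secondary extinctions: 13.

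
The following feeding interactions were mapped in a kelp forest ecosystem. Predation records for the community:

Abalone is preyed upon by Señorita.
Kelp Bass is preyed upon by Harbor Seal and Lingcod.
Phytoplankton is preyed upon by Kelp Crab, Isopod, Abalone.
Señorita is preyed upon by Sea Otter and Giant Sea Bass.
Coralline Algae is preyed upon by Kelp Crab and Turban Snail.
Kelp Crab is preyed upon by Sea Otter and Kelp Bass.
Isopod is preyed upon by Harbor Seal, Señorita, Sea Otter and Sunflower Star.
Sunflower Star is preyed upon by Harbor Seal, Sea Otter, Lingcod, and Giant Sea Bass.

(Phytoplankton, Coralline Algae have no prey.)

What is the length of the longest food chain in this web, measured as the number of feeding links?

One longest chain: Phytoplankton → Isopod → Señorita → Giant Sea Bass.
It has 4 species and 3 links.

3 links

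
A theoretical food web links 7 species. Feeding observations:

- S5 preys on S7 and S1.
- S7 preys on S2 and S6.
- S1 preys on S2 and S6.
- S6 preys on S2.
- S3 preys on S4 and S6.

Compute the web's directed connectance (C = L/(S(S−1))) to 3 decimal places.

The web has S = 7 species and L = 9 feeding links.
C = L / (S(S−1)) = 9 / 42 = 0.2143 ≈ 0.214.

C = 0.214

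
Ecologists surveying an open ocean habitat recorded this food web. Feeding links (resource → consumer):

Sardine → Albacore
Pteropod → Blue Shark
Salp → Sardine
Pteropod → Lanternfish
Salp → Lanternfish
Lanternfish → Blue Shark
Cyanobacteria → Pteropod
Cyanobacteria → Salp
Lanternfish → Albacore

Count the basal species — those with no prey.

1

Basal species (no prey listed): Cyanobacteria.
Count: 1.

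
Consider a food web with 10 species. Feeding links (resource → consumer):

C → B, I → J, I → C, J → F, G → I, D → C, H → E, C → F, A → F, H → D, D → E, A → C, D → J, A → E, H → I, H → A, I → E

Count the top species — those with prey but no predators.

3

Top species (has prey, but nothing eats it): E, B, F.
Count: 3.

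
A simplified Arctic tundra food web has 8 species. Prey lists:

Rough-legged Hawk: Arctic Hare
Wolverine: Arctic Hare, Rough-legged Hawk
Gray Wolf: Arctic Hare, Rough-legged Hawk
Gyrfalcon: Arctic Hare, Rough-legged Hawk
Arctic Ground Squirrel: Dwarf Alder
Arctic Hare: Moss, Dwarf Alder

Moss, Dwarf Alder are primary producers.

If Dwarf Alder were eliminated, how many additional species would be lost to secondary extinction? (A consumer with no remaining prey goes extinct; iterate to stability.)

1

Remove Dwarf Alder.
Round 1: Arctic Ground Squirrel (all prey gone) → extinct.
No further losses. Total secondary extinctions: 1.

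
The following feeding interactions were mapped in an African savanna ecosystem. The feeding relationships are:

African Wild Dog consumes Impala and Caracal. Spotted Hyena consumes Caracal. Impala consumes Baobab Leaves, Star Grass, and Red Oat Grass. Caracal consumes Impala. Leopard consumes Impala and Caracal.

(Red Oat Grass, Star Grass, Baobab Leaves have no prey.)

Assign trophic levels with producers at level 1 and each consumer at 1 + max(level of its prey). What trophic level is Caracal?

Red Oat Grass is a producer → level 1.
Impala eats Red Oat Grass (level 1); other prey at levels: Star Grass 1, Baobab Leaves 1 → level 2.
Caracal eats Impala → level 3.

Trophic level 3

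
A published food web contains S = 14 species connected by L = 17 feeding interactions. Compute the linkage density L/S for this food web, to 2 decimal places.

L/S = 1.21

There are L = 17 links among S = 14 species.
L/S = 17/14 = 1.2143 ≈ 1.21.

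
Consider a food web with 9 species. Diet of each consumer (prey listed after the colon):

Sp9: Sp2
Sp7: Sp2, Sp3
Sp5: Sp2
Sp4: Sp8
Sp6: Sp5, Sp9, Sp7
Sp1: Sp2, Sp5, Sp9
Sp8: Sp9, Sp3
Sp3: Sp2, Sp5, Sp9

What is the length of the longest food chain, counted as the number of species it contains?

One longest chain: Sp2 → Sp5 → Sp3 → Sp7 → Sp6.
It has 5 species and 4 links.

5 species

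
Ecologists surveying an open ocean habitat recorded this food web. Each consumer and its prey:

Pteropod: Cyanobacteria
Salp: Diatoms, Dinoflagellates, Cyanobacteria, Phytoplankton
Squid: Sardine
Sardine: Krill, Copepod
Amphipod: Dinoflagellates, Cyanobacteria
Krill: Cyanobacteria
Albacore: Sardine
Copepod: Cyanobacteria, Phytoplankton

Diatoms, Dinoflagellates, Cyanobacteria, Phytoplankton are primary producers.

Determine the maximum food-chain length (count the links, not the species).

One longest chain: Cyanobacteria → Copepod → Sardine → Albacore.
It has 4 species and 3 links.

3 links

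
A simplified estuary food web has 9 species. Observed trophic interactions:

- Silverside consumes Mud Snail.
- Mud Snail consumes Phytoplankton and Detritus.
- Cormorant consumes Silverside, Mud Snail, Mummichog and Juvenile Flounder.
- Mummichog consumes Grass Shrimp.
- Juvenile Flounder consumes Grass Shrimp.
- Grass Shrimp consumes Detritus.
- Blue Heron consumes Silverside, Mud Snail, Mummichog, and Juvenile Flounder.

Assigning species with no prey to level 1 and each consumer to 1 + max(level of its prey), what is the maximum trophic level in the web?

Basal resources (level 1): Detritus, Phytoplankton.
Detritus → Grass Shrimp → Mummichog → Blue Heron gives Blue Heron level 4.
No species has a prey at level 4, so no species reaches level 5.

4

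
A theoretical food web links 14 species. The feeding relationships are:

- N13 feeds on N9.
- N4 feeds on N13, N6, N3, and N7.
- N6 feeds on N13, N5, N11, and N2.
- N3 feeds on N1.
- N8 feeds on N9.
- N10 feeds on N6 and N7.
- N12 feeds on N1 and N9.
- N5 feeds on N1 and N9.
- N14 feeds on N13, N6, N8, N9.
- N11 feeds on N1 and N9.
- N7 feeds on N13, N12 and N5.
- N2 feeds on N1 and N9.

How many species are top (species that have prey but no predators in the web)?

3

Top species (has prey, but nothing eats it): N4, N14, N10.
Count: 3.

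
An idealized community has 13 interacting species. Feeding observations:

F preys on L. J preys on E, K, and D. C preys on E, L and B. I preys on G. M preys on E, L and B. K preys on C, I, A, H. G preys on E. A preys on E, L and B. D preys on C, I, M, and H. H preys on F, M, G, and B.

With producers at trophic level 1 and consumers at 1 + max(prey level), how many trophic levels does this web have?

5

Producers (level 1): B, E, L.
E → G → I → K → J gives J level 5.
No species has a prey at level 5, so no species reaches level 6.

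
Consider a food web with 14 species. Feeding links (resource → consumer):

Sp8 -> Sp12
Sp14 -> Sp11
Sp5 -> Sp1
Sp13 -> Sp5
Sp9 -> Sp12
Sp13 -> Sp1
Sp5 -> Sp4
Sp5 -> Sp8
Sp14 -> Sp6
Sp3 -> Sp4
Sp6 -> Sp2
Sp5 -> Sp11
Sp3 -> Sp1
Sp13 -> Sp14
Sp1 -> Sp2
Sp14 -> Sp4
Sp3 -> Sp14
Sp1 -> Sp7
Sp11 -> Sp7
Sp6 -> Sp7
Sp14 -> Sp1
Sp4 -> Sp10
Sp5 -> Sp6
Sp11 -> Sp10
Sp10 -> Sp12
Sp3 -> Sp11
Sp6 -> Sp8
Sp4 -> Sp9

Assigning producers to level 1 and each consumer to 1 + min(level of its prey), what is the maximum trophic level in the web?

4

Producers (level 1): Sp13, Sp3.
Following each consumer down to its lowest-level prey: Sp3 → Sp4 → Sp9 → Sp12 (levels 1 through 4).
All prey of Sp12 (Sp9 3, Sp8 3, Sp10 3) are at level 3 or above, so Sp12 is at level 1 + 3 = 4.
Every consumer has at least one prey at level 3 or below, so none exceeds level 4.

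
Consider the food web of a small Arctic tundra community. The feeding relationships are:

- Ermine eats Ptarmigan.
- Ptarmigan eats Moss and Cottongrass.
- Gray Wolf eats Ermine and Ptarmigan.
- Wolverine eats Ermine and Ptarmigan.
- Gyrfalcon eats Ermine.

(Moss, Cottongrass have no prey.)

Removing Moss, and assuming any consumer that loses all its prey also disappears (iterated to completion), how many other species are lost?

Remove Moss.
Every predator of it retains at least one other prey: Ptarmigan still has Cottongrass.
No consumer loses all prey, so no secondary extinctions occur.

0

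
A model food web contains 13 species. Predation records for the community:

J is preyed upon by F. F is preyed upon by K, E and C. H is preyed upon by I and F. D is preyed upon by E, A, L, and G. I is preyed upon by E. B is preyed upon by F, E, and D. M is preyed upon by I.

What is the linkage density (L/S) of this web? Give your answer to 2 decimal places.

L/S = 1.15

There are L = 15 links among S = 13 species.
L/S = 15/13 = 1.1538 ≈ 1.15.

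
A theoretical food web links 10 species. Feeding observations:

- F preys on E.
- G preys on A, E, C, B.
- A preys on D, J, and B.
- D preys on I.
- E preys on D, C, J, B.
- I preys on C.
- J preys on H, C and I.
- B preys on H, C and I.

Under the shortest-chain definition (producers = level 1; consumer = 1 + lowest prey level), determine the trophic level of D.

Trophic level 3

C is a producer → level 1.
I eats C → level 2.
D eats I → level 3.
No prey of D is below level 2, so 3 is the minimum.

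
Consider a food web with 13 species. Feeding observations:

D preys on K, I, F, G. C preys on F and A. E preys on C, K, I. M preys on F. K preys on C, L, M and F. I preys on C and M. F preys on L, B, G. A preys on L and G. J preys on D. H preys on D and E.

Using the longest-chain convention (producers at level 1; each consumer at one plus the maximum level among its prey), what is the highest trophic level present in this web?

6

Producers (level 1): G, B, L.
G → F → M → I → D → J gives J level 6.
No species has a prey at level 6, so no species reaches level 7.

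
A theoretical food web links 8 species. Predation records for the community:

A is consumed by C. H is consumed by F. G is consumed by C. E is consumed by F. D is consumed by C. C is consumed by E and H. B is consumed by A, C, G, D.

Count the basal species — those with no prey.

Basal species (no prey listed): B.
Count: 1.

1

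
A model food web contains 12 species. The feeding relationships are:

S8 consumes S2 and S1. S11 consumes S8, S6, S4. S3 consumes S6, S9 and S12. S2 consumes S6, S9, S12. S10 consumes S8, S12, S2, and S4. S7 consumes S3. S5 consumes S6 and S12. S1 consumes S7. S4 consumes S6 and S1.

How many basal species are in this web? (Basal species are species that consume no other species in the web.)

3

Basal species (no prey listed): S6, S12, S9.
Count: 3.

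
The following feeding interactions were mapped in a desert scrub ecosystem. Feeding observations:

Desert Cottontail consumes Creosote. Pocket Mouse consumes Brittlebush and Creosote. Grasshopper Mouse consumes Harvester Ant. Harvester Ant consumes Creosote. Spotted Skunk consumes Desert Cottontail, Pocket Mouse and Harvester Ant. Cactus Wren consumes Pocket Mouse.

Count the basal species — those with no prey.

Basal species (no prey listed): Brittlebush, Creosote.
Count: 2.

2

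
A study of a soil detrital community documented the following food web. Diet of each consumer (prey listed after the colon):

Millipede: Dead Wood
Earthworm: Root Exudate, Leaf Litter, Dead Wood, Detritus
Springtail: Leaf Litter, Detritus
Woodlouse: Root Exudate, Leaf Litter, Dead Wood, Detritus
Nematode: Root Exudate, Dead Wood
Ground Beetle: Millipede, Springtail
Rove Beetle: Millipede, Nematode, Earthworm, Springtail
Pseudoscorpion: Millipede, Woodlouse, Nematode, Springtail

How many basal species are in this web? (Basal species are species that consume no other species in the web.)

4

Basal species (no prey listed): Root Exudate, Leaf Litter, Dead Wood, Detritus.
Count: 4.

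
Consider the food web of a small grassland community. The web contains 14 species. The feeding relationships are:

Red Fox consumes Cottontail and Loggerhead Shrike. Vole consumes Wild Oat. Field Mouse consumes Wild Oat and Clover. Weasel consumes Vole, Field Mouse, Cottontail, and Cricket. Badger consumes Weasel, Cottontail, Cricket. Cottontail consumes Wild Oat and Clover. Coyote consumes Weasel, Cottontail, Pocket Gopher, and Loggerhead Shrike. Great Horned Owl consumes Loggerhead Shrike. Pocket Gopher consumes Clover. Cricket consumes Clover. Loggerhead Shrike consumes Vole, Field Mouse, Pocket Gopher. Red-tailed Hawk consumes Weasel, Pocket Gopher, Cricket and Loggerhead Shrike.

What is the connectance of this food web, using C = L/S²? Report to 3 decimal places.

The web has S = 14 species and L = 28 feeding links.
C = L / S² = 28 / 196 = 0.1429 ≈ 0.143.

C = 0.143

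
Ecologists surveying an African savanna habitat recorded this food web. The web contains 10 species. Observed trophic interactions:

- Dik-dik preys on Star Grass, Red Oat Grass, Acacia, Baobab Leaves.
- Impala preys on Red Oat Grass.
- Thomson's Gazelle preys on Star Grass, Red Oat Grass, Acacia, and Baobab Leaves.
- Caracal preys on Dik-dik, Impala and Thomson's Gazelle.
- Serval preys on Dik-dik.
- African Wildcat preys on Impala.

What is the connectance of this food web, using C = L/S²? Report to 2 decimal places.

The web has S = 10 species and L = 14 feeding links.
C = L / S² = 14 / 100 = 0.1400 ≈ 0.14.

C = 0.14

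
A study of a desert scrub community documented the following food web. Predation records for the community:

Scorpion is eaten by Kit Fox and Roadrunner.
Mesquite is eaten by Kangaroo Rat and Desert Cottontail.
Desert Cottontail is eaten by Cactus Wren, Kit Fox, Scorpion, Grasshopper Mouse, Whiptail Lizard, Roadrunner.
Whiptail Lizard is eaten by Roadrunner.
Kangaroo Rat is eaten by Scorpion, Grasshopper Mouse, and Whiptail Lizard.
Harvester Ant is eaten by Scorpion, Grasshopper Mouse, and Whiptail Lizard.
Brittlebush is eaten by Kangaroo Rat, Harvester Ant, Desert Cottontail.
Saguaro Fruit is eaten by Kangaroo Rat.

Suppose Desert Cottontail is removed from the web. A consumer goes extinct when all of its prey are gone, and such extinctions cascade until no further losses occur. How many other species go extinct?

1

Remove Desert Cottontail.
Round 1: Cactus Wren (all prey gone) → extinct.
No further losses. Total secondary extinctions: 1.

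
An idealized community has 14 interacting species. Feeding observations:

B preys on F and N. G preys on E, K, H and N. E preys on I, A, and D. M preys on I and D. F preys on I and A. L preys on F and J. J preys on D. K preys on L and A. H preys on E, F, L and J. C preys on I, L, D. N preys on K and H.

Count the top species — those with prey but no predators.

4

Top species (has prey, but nothing eats it): M, C, G, B.
Count: 4.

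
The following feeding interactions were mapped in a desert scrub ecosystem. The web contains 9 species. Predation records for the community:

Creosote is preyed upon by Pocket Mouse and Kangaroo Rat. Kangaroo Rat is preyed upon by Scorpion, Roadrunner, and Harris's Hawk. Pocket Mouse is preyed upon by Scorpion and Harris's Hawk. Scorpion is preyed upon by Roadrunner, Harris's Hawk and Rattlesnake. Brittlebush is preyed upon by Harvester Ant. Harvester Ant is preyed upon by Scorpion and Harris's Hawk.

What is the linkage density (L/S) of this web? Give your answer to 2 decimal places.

There are L = 13 links among S = 9 species.
L/S = 13/9 = 1.4444 ≈ 1.44.

L/S = 1.44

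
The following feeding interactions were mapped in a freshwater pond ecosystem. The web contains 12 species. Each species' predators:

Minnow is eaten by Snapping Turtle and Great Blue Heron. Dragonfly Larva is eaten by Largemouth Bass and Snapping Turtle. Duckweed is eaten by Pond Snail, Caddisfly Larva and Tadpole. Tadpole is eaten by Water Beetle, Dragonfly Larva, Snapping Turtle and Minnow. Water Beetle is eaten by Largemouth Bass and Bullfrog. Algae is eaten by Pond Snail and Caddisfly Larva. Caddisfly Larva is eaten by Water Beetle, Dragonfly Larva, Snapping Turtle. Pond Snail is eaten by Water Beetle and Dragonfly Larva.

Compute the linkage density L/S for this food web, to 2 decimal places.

L/S = 1.67

There are L = 20 links among S = 12 species.
L/S = 20/12 = 1.6667 ≈ 1.67.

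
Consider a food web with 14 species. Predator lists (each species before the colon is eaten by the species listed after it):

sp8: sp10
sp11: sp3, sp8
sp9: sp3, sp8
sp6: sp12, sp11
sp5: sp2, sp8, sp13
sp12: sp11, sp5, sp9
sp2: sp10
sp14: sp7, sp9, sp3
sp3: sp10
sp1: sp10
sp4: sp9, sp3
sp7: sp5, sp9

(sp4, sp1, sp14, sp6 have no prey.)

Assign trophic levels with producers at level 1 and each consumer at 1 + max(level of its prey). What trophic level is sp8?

Trophic level 4

sp6 is a producer → level 1.
sp12 eats sp6 → level 2.
sp9 eats sp12 (level 2); other prey at levels: sp4 1, sp14 1, sp7 2 → level 3.
sp8 eats sp9 (level 3); other prey at levels: sp11 3, sp5 3 → level 4.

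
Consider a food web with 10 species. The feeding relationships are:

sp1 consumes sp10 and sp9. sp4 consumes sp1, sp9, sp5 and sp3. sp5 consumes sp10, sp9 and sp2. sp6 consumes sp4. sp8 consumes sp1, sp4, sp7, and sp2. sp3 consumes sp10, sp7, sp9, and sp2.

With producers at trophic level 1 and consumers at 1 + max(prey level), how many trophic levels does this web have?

4

Producers (level 1): sp10, sp2, sp7, sp9.
sp10 → sp1 → sp4 → sp6 gives sp6 level 4.
No species has a prey at level 4, so no species reaches level 5.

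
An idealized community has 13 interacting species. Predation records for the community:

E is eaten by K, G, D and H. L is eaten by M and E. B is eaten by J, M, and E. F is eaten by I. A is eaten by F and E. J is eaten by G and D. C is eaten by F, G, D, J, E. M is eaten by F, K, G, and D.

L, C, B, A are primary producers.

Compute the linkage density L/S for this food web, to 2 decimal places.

L/S = 1.77

There are L = 23 links among S = 13 species.
L/S = 23/13 = 1.7692 ≈ 1.77.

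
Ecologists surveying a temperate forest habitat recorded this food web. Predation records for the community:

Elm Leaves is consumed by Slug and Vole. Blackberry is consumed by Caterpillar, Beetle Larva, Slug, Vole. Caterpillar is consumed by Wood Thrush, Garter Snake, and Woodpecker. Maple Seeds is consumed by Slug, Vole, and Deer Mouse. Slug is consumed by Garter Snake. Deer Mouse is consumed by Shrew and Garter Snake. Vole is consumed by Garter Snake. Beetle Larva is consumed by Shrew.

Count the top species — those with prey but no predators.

4

Top species (has prey, but nothing eats it): Garter Snake, Woodpecker, Wood Thrush, Shrew.
Count: 4.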